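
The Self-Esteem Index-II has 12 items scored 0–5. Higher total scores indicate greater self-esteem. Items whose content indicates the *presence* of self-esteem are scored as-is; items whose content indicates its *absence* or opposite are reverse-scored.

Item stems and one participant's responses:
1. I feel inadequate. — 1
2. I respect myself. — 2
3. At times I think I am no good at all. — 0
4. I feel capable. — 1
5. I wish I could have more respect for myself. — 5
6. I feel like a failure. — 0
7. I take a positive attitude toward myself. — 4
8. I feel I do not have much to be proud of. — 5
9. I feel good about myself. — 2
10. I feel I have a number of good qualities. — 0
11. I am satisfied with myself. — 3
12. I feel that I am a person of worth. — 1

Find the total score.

27

Items 1, 3, 5, 6, 8 describe the absence/opposite of self-esteem → reverse-score.
on a 0–5 scale, reversed = 5 − raw.
  item 1: 5 − 1 = 4
  item 2: 2
  item 3: 5 − 0 = 5
  item 4: 1
  item 5: 5 − 5 = 0
  item 6: 5 − 0 = 5
  item 7: 4
  item 8: 5 − 5 = 0
  item 9: 2
  item 10: 0
  item 11: 3
  item 12: 1
Total = 4 + 2 + 5 + 1 + 0 + 5 + 4 + 0 + 2 + 0 + 3 + 1 = 27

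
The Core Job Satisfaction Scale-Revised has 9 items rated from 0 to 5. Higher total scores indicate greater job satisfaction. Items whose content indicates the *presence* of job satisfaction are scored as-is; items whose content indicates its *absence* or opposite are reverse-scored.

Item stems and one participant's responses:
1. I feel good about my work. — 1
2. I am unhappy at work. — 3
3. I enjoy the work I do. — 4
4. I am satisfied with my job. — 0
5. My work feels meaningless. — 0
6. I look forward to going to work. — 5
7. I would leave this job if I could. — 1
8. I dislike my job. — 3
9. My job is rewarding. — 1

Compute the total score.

Items 2, 5, 7, 8 describe the absence/opposite of job satisfaction → reverse-score.
reverse-coded value = 5 − response.
  item 1: 1
  item 2: 5 − 3 = 2
  item 3: 4
  item 4: 0
  item 5: 5 − 0 = 5
  item 6: 5
  item 7: 5 − 1 = 4
  item 8: 5 − 3 = 2
  item 9: 1
Total = 1 + 2 + 4 + 0 + 5 + 5 + 4 + 2 + 1 = 24

24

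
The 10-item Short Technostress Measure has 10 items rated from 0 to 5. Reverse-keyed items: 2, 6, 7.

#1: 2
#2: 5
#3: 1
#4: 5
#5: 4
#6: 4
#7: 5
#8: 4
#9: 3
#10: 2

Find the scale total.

22

Apply reverse scoring (reverse-coded value = 5 − response):
  item 2: 5 − 5 = 0
  item 6: 5 − 4 = 1
  item 7: 5 − 5 = 0
Scored responses: 2, 0, 1, 5, 4, 1, 0, 4, 3, 2
Total = 2 + 0 + 1 + 5 + 4 + 1 + 0 + 4 + 3 + 2 = 22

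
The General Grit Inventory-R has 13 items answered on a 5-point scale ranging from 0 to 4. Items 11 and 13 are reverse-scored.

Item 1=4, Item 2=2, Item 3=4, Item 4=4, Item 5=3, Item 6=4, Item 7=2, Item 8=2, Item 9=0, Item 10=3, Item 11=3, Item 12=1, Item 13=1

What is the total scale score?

33

Raw sum = 33. Reverse-scored items: 11, 13; their raw sum = 4.
Each reversal replaces raw with 4 − raw, changing the total by 4 − 2·raw per item.
Total = 33 + 2·4 − 2·4 = 33 + 8 − 8 = 33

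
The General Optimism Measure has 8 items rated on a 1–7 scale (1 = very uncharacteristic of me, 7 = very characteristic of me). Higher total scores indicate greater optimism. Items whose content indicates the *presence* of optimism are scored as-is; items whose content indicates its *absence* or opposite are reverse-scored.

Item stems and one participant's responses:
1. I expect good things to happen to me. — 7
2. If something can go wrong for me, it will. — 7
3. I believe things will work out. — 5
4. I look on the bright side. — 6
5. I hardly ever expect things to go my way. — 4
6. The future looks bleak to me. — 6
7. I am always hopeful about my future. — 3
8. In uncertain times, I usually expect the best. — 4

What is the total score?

32

Items 2, 5, 6 describe the absence/opposite of optimism → reverse-score.
on a 1–7 scale, reversed = 8 − raw.
  item 1: 7
  item 2: 8 − 7 = 1
  item 3: 5
  item 4: 6
  item 5: 8 − 4 = 4
  item 6: 8 − 6 = 2
  item 7: 3
  item 8: 4
Total = 7 + 1 + 5 + 6 + 4 + 2 + 3 + 4 = 32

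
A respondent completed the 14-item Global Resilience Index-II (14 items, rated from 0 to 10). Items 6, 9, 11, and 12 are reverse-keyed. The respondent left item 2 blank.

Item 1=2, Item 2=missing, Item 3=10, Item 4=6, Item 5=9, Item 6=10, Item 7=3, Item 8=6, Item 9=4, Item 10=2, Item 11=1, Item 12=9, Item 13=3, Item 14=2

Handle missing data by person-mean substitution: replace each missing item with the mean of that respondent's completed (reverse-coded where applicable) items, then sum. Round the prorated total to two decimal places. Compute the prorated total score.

63.54

Reverse-coded (reversed = (0+10) − raw = 10 − raw):
  item 6: 10 − 10 = 0
  item 9: 10 − 4 = 6
  item 11: 10 − 1 = 9
  item 12: 10 − 9 = 1
Completed scored items (13 of 14): 2, 10, 6, 9, 0, 3, 6, 6, 2, 9, 1, 3, 2; sum = 59.
Person mean = 59 / 13 ≈ 4.5385
Prorated total = (59 / 13) × 14 = 63.54 (to 2 dp)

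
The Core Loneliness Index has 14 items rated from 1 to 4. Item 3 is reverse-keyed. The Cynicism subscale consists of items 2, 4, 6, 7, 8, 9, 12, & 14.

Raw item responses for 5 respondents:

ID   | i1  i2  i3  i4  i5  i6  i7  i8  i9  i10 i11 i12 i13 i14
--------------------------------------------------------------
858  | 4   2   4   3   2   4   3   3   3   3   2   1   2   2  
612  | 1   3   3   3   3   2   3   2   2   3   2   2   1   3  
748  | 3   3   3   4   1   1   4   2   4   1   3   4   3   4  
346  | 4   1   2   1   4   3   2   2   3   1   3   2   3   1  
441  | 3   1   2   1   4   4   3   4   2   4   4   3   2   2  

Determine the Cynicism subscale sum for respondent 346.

15

Respondent 346 raw: 4, 1, 2, 1, 4, 3, 2, 2, 3, 1, 3, 2, 3, 1.
Cynicism items: 2, 4, 6, 7, 8, 9, 12, 14.
Reverse-coded (reversed = (1+4) − raw = 5 − raw):
  item 2: 1
  item 4: 1
  item 6: 3
  item 7: 2
  item 8: 2
  item 9: 3
  item 12: 2
  item 14: 1
Sum = 1 + 1 + 3 + 2 + 2 + 3 + 2 + 1 = 15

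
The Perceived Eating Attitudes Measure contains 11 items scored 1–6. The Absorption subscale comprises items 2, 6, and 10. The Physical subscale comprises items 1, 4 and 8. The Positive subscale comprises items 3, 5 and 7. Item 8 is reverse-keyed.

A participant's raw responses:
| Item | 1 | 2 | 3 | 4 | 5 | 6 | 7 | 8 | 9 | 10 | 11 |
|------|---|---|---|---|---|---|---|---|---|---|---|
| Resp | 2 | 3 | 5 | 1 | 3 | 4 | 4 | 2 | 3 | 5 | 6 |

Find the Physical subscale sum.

8

Physical items: 1, 4, 8.
Of these, item 8 is reverse-keyed; reverse-coded value = 7 − response.
  item 1: 2
  item 4: 1
  item 8: 7 − 2 = 5
Sum = 2 + 1 + 5 = 8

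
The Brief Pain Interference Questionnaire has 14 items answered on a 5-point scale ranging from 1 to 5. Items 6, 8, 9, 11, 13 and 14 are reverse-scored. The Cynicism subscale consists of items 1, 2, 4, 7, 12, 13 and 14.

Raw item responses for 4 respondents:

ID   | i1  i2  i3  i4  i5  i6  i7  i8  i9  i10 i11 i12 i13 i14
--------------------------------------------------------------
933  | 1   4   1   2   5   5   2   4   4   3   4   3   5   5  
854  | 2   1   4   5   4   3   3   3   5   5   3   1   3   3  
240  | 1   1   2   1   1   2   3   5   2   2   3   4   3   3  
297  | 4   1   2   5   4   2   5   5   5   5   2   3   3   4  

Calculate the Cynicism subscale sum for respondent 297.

Respondent 297 raw: 4, 1, 2, 5, 4, 2, 5, 5, 5, 5, 2, 3, 3, 4.
Cynicism items: 1, 2, 4, 7, 12, 13, 14.
Reverse-coded (reversed = (1+5) − raw = 6 − raw):
  item 1: 4
  item 2: 1
  item 4: 5
  item 7: 5
  item 12: 3
  item 13: 6 − 3 = 3
  item 14: 6 − 4 = 2
Sum = 4 + 1 + 5 + 5 + 3 + 3 + 2 = 23

23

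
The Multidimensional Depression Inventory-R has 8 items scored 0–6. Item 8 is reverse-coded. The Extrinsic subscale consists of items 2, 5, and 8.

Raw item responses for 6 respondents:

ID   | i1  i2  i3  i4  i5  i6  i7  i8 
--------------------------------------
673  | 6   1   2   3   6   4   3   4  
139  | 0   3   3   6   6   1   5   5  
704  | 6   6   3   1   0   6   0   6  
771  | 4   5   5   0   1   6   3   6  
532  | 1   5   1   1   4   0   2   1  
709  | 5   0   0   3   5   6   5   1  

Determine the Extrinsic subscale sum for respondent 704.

Respondent 704 raw: 6, 6, 3, 1, 0, 6, 0, 6.
Extrinsic items: 2, 5, 8.
Reverse-coded (reverse-coded value = 6 − response):
  item 2: 6
  item 5: 0
  item 8: 6 − 6 = 0
Sum = 6 + 0 + 0 = 6

6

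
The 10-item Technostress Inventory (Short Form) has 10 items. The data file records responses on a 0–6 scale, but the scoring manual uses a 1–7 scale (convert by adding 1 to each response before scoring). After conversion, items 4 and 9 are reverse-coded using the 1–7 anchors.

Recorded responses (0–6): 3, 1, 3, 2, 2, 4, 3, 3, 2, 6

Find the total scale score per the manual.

43

Convert to 1–7: 4, 2, 4, 3, 3, 5, 4, 4, 3, 7
Reverse-coded (reverse-coded value = 8 − response):
  item 4: 8 − 3 = 5
  item 9: 8 − 3 = 5
Scored: 4, 2, 4, 5, 3, 5, 4, 4, 5, 7
Total = 43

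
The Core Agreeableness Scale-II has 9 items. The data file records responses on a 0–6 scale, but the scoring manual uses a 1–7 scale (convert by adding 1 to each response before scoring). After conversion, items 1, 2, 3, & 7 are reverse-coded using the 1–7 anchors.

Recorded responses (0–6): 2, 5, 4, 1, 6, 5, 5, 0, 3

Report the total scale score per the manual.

Convert to 1–7: 3, 6, 5, 2, 7, 6, 6, 1, 4
Reverse-coded (reverse-coded value = 8 − response):
  item 1: 8 − 3 = 5
  item 2: 8 − 6 = 2
  item 3: 8 − 5 = 3
  item 7: 8 − 6 = 2
Scored: 5, 2, 3, 2, 7, 6, 2, 1, 4
Total = 32

32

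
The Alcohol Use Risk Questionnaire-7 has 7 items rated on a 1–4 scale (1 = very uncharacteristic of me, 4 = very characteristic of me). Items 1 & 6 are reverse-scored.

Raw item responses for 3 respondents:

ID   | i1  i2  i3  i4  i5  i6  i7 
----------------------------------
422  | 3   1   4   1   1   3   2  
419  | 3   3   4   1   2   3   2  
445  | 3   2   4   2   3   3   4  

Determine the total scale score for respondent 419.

16

Respondent 419 raw: 3, 3, 4, 1, 2, 3, 2.
Reverse-coded (reverse-coded value = 5 − response):
  item 1: 5 − 3 = 2
  item 2: 3
  item 3: 4
  item 4: 1
  item 5: 2
  item 6: 5 − 3 = 2
  item 7: 2
Sum = 2 + 3 + 4 + 1 + 2 + 2 + 2 = 16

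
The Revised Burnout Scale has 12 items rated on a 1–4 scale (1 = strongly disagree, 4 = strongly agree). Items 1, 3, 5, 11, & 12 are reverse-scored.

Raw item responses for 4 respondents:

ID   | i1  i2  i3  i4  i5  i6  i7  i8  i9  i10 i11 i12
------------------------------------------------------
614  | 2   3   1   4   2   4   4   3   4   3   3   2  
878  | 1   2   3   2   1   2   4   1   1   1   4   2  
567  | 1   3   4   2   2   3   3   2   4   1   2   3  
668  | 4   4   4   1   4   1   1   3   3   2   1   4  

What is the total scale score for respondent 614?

Respondent 614 raw: 2, 3, 1, 4, 2, 4, 4, 3, 4, 3, 3, 2.
Reverse-coded (reverse-coded value = 5 − response):
  item 1: 5 − 2 = 3
  item 2: 3
  item 3: 5 − 1 = 4
  item 4: 4
  item 5: 5 − 2 = 3
  item 6: 4
  item 7: 4
  item 8: 3
  item 9: 4
  item 10: 3
  item 11: 5 − 3 = 2
  item 12: 5 − 2 = 3
Sum = 3 + 3 + 4 + 4 + 3 + 4 + 4 + 3 + 4 + 3 + 2 + 3 = 40

40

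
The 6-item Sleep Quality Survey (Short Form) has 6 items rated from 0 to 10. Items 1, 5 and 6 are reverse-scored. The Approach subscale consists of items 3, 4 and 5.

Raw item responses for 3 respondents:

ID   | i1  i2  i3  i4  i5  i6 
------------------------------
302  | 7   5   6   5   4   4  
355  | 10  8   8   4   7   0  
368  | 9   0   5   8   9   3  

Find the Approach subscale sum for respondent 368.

Respondent 368 raw: 9, 0, 5, 8, 9, 3.
Approach items: 3, 4, 5.
Reverse-coded (reversed = (0+10) − raw = 10 − raw):
  item 3: 5
  item 4: 8
  item 5: 10 − 9 = 1
Sum = 5 + 8 + 1 = 14

14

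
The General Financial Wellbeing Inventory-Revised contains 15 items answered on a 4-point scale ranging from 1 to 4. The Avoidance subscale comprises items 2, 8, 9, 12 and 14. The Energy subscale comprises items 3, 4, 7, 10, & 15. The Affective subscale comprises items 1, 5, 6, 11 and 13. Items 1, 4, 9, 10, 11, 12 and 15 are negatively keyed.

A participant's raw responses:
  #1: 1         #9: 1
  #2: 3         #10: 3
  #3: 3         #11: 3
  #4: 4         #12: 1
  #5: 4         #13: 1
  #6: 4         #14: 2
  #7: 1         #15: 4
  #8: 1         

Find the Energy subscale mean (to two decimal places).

1.60

Energy items: 3, 4, 7, 10, 15.
Of these, items 4, 10, & 15 are negatively keyed; reversed = (1+4) − raw = 5 − raw.
  item 3: 3
  item 4: 5 − 4 = 1
  item 7: 1
  item 10: 5 − 3 = 2
  item 15: 5 − 4 = 1
Sum = 3 + 1 + 1 + 2 + 1 = 8
Mean = 8 / 5 = 1.60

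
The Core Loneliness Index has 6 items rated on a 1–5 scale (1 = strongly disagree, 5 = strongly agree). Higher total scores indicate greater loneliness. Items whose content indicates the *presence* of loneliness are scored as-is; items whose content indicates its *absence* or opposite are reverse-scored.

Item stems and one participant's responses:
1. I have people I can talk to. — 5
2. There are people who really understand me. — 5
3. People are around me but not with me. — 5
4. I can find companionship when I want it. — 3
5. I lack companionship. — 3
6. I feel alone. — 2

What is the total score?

15

Items 1, 2, 4 describe the absence/opposite of loneliness → reverse-score.
reverse-coded value = 6 − response.
  item 1: 6 − 5 = 1
  item 2: 6 − 5 = 1
  item 3: 5
  item 4: 6 − 3 = 3
  item 5: 3
  item 6: 2
Total = 1 + 1 + 5 + 3 + 3 + 2 = 15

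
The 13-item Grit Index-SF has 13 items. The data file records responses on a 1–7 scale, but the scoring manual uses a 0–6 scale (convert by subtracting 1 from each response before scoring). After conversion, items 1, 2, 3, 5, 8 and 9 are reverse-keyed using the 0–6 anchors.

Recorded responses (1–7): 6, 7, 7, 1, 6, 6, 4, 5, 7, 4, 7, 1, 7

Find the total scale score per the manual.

Convert to 0–6: 5, 6, 6, 0, 5, 5, 3, 4, 6, 3, 6, 0, 6
Reverse-coded (reverse-coded value = 6 − response):
  item 1: 6 − 5 = 1
  item 2: 6 − 6 = 0
  item 3: 6 − 6 = 0
  item 5: 6 − 5 = 1
  item 8: 6 − 4 = 2
  item 9: 6 − 6 = 0
Scored: 1, 0, 0, 0, 1, 5, 3, 2, 0, 3, 6, 0, 6
Total = 27

27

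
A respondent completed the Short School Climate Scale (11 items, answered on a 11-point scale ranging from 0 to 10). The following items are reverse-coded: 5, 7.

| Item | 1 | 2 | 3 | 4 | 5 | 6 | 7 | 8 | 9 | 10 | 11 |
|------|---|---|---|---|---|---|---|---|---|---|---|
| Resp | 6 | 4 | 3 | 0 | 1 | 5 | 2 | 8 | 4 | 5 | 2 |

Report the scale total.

Raw sum = 40. Reverse-coded items: 5, 7; their raw sum = 3.
Each reversal replaces raw with 10 − raw, changing the total by 10 − 2·raw per item.
Total = 40 + 2·10 − 2·3 = 40 + 20 − 6 = 54

54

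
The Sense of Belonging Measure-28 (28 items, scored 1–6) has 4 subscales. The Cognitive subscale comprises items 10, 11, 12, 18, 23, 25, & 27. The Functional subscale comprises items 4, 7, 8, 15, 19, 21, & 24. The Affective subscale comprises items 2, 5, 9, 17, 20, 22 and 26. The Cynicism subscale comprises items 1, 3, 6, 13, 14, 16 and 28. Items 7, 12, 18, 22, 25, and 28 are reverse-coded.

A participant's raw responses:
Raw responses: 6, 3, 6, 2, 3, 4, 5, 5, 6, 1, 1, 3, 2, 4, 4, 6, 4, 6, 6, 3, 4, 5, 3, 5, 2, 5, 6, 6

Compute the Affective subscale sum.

Affective items: 2, 5, 9, 17, 20, 22, 26.
Of these, item 22 is reverse-coded; reverse-coded value = 7 − response.
  item 2: 3
  item 5: 3
  item 9: 6
  item 17: 4
  item 20: 3
  item 22: 7 − 5 = 2
  item 26: 5
Sum = 3 + 3 + 6 + 4 + 3 + 2 + 5 = 26

26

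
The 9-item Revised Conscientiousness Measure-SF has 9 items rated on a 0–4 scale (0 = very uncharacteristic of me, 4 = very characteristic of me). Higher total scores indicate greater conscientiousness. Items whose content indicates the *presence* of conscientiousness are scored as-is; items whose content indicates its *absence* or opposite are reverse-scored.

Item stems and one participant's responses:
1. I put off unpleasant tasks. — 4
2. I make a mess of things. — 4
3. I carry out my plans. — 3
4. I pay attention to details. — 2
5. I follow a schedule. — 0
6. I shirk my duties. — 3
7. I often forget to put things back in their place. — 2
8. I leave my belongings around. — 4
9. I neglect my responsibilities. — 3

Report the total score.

Items 1, 2, 6, 7, 8, 9 describe the absence/opposite of conscientiousness → reverse-score.
on a 0–4 scale, reversed = 4 − raw.
  item 1: 4 − 4 = 0
  item 2: 4 − 4 = 0
  item 3: 3
  item 4: 2
  item 5: 0
  item 6: 4 − 3 = 1
  item 7: 4 − 2 = 2
  item 8: 4 − 4 = 0
  item 9: 4 − 3 = 1
Total = 0 + 0 + 3 + 2 + 0 + 1 + 2 + 0 + 1 = 9

9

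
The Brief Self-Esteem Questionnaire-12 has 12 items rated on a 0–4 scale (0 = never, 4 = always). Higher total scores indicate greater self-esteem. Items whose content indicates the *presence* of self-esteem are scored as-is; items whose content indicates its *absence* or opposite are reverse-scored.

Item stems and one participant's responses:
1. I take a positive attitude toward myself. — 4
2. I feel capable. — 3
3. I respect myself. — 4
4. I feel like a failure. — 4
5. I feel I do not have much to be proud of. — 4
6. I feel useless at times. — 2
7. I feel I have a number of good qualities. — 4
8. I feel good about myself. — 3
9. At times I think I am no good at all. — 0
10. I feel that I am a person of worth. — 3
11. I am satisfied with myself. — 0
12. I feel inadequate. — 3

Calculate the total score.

28

Items 4, 5, 6, 9, 12 describe the absence/opposite of self-esteem → reverse-score.
reverse-coded value = 4 − response.
  item 1: 4
  item 2: 3
  item 3: 4
  item 4: 4 − 4 = 0
  item 5: 4 − 4 = 0
  item 6: 4 − 2 = 2
  item 7: 4
  item 8: 3
  item 9: 4 − 0 = 4
  item 10: 3
  item 11: 0
  item 12: 4 − 3 = 1
Total = 4 + 3 + 4 + 0 + 0 + 2 + 4 + 3 + 4 + 3 + 0 + 1 = 28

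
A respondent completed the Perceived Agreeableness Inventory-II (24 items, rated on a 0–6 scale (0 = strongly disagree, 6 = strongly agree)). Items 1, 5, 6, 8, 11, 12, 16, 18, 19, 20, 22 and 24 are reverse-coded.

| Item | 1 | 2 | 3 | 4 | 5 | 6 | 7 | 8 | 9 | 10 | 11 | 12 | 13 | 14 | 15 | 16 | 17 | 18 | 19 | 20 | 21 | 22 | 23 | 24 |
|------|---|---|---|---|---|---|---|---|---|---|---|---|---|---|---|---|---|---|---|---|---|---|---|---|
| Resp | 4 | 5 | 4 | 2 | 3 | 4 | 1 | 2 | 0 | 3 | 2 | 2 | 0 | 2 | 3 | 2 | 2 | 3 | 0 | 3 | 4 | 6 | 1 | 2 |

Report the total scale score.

Reverse-coded items (reverse-coded value = 6 − response):
  item 1: 6 − 4 = 2
  item 5: 6 − 3 = 3
  item 6: 6 − 4 = 2
  item 8: 6 − 2 = 4
  item 11: 6 − 2 = 4
  item 12: 6 − 2 = 4
  item 16: 6 − 2 = 4
  item 18: 6 − 3 = 3
  item 19: 6 − 0 = 6
  item 20: 6 − 3 = 3
  item 22: 6 − 6 = 0
  item 24: 6 − 2 = 4
After reverse-coding: 2, 5, 4, 2, 3, 2, 1, 4, 0, 3, 4, 4, 0, 2, 3, 4, 2, 3, 6, 3, 4, 0, 1, 4
Total = 2 + 5 + 4 + 2 + 3 + 2 + 1 + 4 + 0 + 3 + 4 + 4 + 0 + 2 + 3 + 4 + 2 + 3 + 6 + 3 + 4 + 0 + 1 + 4 = 66

66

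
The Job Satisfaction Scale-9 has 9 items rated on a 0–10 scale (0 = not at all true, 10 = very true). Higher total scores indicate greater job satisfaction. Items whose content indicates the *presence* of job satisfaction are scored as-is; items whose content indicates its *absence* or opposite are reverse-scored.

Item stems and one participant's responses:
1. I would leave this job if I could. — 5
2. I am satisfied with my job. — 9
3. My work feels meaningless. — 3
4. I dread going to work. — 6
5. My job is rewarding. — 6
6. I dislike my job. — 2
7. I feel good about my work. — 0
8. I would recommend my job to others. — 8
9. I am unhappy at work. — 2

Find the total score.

55

Items 1, 3, 4, 6, 9 describe the absence/opposite of job satisfaction → reverse-score.
on a 0–10 scale, reversed = 10 − raw.
  item 1: 10 − 5 = 5
  item 2: 9
  item 3: 10 − 3 = 7
  item 4: 10 − 6 = 4
  item 5: 6
  item 6: 10 − 2 = 8
  item 7: 0
  item 8: 8
  item 9: 10 − 2 = 8
Total = 5 + 9 + 7 + 4 + 6 + 8 + 0 + 8 + 8 = 55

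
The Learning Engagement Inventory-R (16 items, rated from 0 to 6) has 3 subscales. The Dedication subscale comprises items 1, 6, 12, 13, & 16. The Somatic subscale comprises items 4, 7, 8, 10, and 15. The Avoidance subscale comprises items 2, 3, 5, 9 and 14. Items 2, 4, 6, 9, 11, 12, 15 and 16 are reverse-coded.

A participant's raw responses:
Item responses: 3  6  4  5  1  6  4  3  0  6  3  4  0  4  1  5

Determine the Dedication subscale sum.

6

Dedication items: 1, 6, 12, 13, 16.
Of these, items 6, 12, & 16 are reverse-coded; reverse-coded value = 6 − response.
  item 1: 3
  item 6: 6 − 6 = 0
  item 12: 6 − 4 = 2
  item 13: 0
  item 16: 6 − 5 = 1
Sum = 3 + 0 + 2 + 0 + 1 = 6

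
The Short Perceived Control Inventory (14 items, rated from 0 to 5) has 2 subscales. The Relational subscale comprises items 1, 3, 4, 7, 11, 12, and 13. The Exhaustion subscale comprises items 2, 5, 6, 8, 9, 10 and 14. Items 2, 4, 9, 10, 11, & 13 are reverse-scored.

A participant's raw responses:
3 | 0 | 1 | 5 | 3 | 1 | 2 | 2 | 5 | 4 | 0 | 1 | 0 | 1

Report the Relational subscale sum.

17

Relational items: 1, 3, 4, 7, 11, 12, 13.
Of these, items 4, 11, & 13 are reverse-scored; reversed = (0+5) − raw = 5 − raw.
  item 1: 3
  item 3: 1
  item 4: 5 − 5 = 0
  item 7: 2
  item 11: 5 − 0 = 5
  item 12: 1
  item 13: 5 − 0 = 5
Sum = 3 + 1 + 0 + 2 + 5 + 1 + 5 = 17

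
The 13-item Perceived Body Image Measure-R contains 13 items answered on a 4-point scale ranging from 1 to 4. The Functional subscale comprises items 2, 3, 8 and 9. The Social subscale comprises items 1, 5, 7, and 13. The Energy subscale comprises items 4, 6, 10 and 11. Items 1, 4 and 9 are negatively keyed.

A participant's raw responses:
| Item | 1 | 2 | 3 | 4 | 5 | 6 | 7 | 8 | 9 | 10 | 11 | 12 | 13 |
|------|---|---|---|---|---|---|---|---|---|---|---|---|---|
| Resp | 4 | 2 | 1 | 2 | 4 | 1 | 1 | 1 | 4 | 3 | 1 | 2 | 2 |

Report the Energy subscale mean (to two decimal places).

Energy items: 4, 6, 10, 11.
Of these, item 4 is negatively keyed; on a 1–4 scale, reversed = 5 − raw.
  item 4: 5 − 2 = 3
  item 6: 1
  item 10: 3
  item 11: 1
Sum = 3 + 1 + 3 + 1 = 8
Mean = 8 / 4 = 2.00

2.00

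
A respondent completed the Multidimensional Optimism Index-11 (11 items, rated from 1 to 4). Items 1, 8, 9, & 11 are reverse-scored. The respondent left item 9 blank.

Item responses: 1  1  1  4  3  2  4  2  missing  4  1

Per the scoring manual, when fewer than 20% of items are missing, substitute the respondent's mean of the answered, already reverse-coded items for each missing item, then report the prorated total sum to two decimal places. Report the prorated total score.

Reverse-coded (on a 1–4 scale, reversed = 5 − raw):
  item 1: 5 − 1 = 4
  item 8: 5 − 2 = 3
  item 11: 5 − 1 = 4
Completed scored items (10 of 11): 4, 1, 1, 4, 3, 2, 4, 3, 4, 4; sum = 30.
Person mean = 30 / 10 ≈ 3.0000
Prorated total = (30 / 10) × 11 = 33.00 (to 2 dp)

33.00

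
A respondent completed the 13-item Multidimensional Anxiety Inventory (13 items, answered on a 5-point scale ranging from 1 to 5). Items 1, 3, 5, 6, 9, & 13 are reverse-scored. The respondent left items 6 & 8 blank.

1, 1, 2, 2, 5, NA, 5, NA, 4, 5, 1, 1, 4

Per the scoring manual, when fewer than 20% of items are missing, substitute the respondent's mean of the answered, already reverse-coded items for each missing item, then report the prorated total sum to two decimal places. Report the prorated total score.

Reverse-coded (reversed = (1+5) − raw = 6 − raw):
  item 1: 6 − 1 = 5
  item 3: 6 − 2 = 4
  item 5: 6 − 5 = 1
  item 9: 6 − 4 = 2
  item 13: 6 − 4 = 2
Completed scored items (11 of 13): 5, 1, 4, 2, 1, 5, 2, 5, 1, 1, 2; sum = 29.
Person mean = 29 / 11 ≈ 2.6364
Prorated total = (29 / 11) × 13 = 34.27 (to 2 dp)

34.27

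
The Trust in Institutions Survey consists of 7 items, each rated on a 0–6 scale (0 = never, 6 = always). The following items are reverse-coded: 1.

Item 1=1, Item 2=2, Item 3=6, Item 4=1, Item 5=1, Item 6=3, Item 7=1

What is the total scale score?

Raw sum = 15. Reverse-coded items: 1; their raw sum = 1.
Each reversal replaces raw with 6 − raw, changing the total by 6 − 2·raw per item.
Total = 15 + 1·6 − 2·1 = 15 + 6 − 2 = 19

19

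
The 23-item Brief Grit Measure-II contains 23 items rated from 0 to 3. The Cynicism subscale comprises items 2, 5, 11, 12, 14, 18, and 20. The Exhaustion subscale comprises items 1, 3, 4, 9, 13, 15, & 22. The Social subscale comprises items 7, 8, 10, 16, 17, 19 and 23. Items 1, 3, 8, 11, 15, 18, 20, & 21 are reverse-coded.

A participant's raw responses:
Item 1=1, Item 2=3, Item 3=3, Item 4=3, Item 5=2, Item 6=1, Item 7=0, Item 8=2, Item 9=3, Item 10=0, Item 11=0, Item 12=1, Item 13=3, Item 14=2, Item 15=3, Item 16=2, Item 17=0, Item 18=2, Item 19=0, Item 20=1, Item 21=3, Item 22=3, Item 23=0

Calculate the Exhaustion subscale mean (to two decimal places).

2.00

Exhaustion items: 1, 3, 4, 9, 13, 15, 22.
Of these, items 1, 3, & 15 are reverse-coded; reversed = (0+3) − raw = 3 − raw.
  item 1: 3 − 1 = 2
  item 3: 3 − 3 = 0
  item 4: 3
  item 9: 3
  item 13: 3
  item 15: 3 − 3 = 0
  item 22: 3
Sum = 2 + 0 + 3 + 3 + 3 + 0 + 3 = 14
Mean = 14 / 7 = 2.00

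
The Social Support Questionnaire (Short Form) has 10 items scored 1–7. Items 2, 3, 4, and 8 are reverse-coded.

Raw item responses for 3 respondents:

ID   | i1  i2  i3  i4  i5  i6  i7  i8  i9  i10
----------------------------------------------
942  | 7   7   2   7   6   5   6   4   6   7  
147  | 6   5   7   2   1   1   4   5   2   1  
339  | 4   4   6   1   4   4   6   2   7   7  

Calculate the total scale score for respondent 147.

Respondent 147 raw: 6, 5, 7, 2, 1, 1, 4, 5, 2, 1.
Reverse-coded (reverse-coded value = 8 − response):
  item 1: 6
  item 2: 8 − 5 = 3
  item 3: 8 − 7 = 1
  item 4: 8 − 2 = 6
  item 5: 1
  item 6: 1
  item 7: 4
  item 8: 8 − 5 = 3
  item 9: 2
  item 10: 1
Sum = 6 + 3 + 1 + 6 + 1 + 1 + 4 + 3 + 2 + 1 = 28

28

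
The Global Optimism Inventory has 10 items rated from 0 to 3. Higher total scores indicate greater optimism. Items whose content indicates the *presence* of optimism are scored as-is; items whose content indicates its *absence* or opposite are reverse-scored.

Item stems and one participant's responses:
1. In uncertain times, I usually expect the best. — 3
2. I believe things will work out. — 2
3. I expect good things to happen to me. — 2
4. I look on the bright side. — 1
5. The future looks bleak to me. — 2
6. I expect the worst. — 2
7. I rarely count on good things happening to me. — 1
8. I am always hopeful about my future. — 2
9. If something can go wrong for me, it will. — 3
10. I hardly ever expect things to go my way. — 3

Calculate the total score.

Items 5, 6, 7, 9, 10 describe the absence/opposite of optimism → reverse-score.
on a 0–3 scale, reversed = 3 − raw.
  item 1: 3
  item 2: 2
  item 3: 2
  item 4: 1
  item 5: 3 − 2 = 1
  item 6: 3 − 2 = 1
  item 7: 3 − 1 = 2
  item 8: 2
  item 9: 3 − 3 = 0
  item 10: 3 − 3 = 0
Total = 3 + 2 + 2 + 1 + 1 + 1 + 2 + 2 + 0 + 0 = 14

14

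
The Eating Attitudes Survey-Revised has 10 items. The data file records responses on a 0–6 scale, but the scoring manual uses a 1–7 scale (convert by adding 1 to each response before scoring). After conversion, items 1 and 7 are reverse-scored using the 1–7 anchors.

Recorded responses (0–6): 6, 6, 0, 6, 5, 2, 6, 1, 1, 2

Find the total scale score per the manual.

33

Convert to 1–7: 7, 7, 1, 7, 6, 3, 7, 2, 2, 3
Reverse-coded (reverse-coded value = 8 − response):
  item 1: 8 − 7 = 1
  item 7: 8 − 7 = 1
Scored: 1, 7, 1, 7, 6, 3, 1, 2, 2, 3
Total = 33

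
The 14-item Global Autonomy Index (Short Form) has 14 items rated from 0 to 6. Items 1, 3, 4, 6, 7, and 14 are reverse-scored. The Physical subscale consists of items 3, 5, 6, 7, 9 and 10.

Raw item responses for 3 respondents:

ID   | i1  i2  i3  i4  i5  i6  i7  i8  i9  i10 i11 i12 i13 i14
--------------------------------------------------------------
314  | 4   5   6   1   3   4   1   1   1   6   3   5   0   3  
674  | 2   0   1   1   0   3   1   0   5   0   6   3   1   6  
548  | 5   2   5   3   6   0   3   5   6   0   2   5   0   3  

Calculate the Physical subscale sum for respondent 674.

18

Respondent 674 raw: 2, 0, 1, 1, 0, 3, 1, 0, 5, 0, 6, 3, 1, 6.
Physical items: 3, 5, 6, 7, 9, 10.
Reverse-coded (on a 0–6 scale, reversed = 6 − raw):
  item 3: 6 − 1 = 5
  item 5: 0
  item 6: 6 − 3 = 3
  item 7: 6 − 1 = 5
  item 9: 5
  item 10: 0
Sum = 5 + 0 + 3 + 5 + 5 + 0 = 18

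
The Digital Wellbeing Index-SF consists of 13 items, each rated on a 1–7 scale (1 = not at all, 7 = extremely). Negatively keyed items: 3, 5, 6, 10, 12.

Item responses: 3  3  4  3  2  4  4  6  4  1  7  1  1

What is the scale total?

Apply reverse scoring (reversed = (1+7) − raw = 8 − raw):
  item 3: 8 − 4 = 4
  item 5: 8 − 2 = 6
  item 6: 8 − 4 = 4
  item 10: 8 − 1 = 7
  item 12: 8 − 1 = 7
Scored items: 3, 3, 4, 3, 6, 4, 4, 6, 4, 7, 7, 7, 1
Total = 3 + 3 + 4 + 3 + 6 + 4 + 4 + 6 + 4 + 7 + 7 + 7 + 1 = 59

59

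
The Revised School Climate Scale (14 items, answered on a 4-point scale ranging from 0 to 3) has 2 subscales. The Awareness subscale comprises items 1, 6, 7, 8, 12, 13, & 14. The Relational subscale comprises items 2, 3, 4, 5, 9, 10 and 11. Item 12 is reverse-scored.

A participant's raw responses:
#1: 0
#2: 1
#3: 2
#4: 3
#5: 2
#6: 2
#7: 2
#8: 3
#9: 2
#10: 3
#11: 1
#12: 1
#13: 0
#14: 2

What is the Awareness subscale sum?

Awareness items: 1, 6, 7, 8, 12, 13, 14.
Of these, item 12 is reverse-scored; on a 0–3 scale, reversed = 3 − raw.
  item 1: 0
  item 6: 2
  item 7: 2
  item 8: 3
  item 12: 3 − 1 = 2
  item 13: 0
  item 14: 2
Sum = 0 + 2 + 2 + 3 + 2 + 0 + 2 = 11

11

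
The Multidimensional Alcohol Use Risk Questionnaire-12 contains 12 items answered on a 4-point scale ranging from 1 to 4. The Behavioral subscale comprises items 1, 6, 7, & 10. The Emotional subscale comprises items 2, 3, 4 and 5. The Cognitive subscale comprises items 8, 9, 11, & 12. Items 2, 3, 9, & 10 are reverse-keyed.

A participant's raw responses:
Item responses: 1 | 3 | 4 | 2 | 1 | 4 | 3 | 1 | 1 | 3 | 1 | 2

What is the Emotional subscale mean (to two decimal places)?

1.50

Emotional items: 2, 3, 4, 5.
Of these, items 2 and 3 are reverse-keyed; reverse-coded value = 5 − response.
  item 2: 5 − 3 = 2
  item 3: 5 − 4 = 1
  item 4: 2
  item 5: 1
Sum = 2 + 1 + 2 + 1 = 6
Mean = 6 / 4 = 1.50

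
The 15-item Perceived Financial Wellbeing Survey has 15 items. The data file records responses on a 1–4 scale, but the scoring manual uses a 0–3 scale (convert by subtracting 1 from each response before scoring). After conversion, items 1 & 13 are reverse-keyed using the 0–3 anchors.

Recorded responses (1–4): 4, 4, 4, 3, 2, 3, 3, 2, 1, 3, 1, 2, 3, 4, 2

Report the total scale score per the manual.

Convert to 0–3: 3, 3, 3, 2, 1, 2, 2, 1, 0, 2, 0, 1, 2, 3, 1
Reverse-coded (reversed = (0+3) − raw = 3 − raw):
  item 1: 3 − 3 = 0
  item 13: 3 − 2 = 1
Scored: 0, 3, 3, 2, 1, 2, 2, 1, 0, 2, 0, 1, 1, 3, 1
Total = 22

22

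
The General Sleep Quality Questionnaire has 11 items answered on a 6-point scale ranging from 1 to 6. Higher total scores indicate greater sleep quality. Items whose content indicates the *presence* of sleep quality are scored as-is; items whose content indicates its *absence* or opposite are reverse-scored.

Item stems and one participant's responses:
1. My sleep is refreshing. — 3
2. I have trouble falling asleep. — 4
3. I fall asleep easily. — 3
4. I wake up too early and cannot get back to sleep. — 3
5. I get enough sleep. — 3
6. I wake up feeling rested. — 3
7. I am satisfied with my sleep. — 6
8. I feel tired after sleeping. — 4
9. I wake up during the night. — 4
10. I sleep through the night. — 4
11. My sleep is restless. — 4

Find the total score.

38

Items 2, 4, 8, 9, 11 describe the absence/opposite of sleep quality → reverse-score.
reversed = (1+6) − raw = 7 − raw.
  item 1: 3
  item 2: 7 − 4 = 3
  item 3: 3
  item 4: 7 − 3 = 4
  item 5: 3
  item 6: 3
  item 7: 6
  item 8: 7 − 4 = 3
  item 9: 7 − 4 = 3
  item 10: 4
  item 11: 7 − 4 = 3
Total = 3 + 3 + 3 + 4 + 3 + 3 + 6 + 3 + 3 + 4 + 3 = 38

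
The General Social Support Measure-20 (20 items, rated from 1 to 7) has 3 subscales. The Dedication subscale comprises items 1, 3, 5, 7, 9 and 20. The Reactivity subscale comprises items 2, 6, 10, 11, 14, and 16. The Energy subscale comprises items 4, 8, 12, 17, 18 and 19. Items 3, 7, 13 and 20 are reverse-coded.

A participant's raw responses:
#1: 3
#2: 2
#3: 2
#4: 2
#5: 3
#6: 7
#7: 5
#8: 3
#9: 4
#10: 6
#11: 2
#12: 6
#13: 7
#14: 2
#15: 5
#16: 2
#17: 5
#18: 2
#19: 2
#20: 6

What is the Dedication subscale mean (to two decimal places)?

3.50

Dedication items: 1, 3, 5, 7, 9, 20.
Of these, items 3, 7 and 20 are reverse-coded; reverse-coded value = 8 − response.
  item 1: 3
  item 3: 8 − 2 = 6
  item 5: 3
  item 7: 8 − 5 = 3
  item 9: 4
  item 20: 8 − 6 = 2
Sum = 3 + 6 + 3 + 3 + 4 + 2 = 21
Mean = 21 / 6 = 3.50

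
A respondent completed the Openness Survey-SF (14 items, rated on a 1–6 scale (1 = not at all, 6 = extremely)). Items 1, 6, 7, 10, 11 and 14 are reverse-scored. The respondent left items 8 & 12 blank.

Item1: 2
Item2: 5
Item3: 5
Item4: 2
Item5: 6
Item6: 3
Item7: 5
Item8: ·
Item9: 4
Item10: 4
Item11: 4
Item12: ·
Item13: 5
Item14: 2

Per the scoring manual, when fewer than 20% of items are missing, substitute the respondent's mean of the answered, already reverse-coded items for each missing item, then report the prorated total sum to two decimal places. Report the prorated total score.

Reverse-coded (reversed = (1+6) − raw = 7 − raw):
  item 1: 7 − 2 = 5
  item 6: 7 − 3 = 4
  item 7: 7 − 5 = 2
  item 10: 7 − 4 = 3
  item 11: 7 − 4 = 3
  item 14: 7 − 2 = 5
Completed scored items (12 of 14): 5, 5, 5, 2, 6, 4, 2, 4, 3, 3, 5, 5; sum = 49.
Person mean = 49 / 12 ≈ 4.0833
Prorated total = (49 / 12) × 14 = 57.17 (to 2 dp)

57.17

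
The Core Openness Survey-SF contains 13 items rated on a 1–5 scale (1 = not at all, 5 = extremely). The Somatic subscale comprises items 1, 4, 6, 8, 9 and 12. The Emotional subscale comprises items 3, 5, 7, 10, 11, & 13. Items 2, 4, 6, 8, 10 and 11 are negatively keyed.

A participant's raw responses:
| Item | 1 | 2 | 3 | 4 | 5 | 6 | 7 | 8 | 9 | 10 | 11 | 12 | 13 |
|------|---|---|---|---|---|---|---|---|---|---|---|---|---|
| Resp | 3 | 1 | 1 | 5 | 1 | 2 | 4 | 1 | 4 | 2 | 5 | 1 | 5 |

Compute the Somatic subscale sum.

18

Somatic items: 1, 4, 6, 8, 9, 12.
Of these, items 4, 6, & 8 are negatively keyed; reverse-coded value = 6 − response.
  item 1: 3
  item 4: 6 − 5 = 1
  item 6: 6 − 2 = 4
  item 8: 6 − 1 = 5
  item 9: 4
  item 12: 1
Sum = 3 + 1 + 4 + 5 + 4 + 1 = 18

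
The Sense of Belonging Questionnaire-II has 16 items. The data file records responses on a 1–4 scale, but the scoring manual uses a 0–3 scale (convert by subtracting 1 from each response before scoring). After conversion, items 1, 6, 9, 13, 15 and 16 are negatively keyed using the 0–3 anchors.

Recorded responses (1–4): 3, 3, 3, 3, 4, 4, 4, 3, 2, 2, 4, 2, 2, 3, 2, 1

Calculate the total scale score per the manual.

31

Convert to 0–3: 2, 2, 2, 2, 3, 3, 3, 2, 1, 1, 3, 1, 1, 2, 1, 0
Reverse-coded (on a 0–3 scale, reversed = 3 − raw):
  item 1: 3 − 2 = 1
  item 6: 3 − 3 = 0
  item 9: 3 − 1 = 2
  item 13: 3 − 1 = 2
  item 15: 3 − 1 = 2
  item 16: 3 − 0 = 3
Scored: 1, 2, 2, 2, 3, 0, 3, 2, 2, 1, 3, 1, 2, 2, 2, 3
Total = 31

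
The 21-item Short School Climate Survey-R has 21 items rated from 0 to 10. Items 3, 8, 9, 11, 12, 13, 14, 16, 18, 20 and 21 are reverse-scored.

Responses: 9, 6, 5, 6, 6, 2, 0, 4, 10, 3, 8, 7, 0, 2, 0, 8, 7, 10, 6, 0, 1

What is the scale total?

100

Reversing items 3, 8, 9, 11, 12, 13, 14, 16, 18, 20 and 21 with 10 − raw:
Total = 9 + 6 + (10−5) + 6 + 6 + 2 + 0 + (10−4) + (10−10) + 3 + (10−8) + (10−7) + (10−0) + (10−2) + 0 + (10−8) + 7 + (10−10) + 6 + (10−0) + (10−1)
      = 9 + 6 + 5 + 6 + 6 + 2 + 0 + 6 + 0 + 3 + 2 + 3 + 10 + 8 + 0 + 2 + 7 + 0 + 6 + 10 + 9 = 100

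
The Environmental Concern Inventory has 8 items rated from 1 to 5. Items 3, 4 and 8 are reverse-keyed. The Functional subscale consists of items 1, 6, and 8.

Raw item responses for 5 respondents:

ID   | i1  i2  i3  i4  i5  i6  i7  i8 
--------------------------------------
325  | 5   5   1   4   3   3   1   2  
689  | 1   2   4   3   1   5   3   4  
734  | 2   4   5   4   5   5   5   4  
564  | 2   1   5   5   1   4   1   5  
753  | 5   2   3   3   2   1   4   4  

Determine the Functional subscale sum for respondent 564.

7

Respondent 564 raw: 2, 1, 5, 5, 1, 4, 1, 5.
Functional items: 1, 6, 8.
Reverse-coded (reversed = (1+5) − raw = 6 − raw):
  item 1: 2
  item 6: 4
  item 8: 6 − 5 = 1
Sum = 2 + 4 + 1 = 7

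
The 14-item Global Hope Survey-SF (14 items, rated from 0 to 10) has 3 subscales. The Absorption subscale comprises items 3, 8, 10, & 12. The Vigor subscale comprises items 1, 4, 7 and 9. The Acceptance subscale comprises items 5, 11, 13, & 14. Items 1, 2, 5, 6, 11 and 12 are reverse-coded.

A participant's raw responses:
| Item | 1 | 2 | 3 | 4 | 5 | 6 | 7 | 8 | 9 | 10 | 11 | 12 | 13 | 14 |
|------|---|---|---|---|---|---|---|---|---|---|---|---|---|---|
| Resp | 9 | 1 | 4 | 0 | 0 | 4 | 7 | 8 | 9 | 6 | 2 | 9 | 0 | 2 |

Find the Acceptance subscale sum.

Acceptance items: 5, 11, 13, 14.
Of these, items 5 & 11 are reverse-coded; reversed = (0+10) − raw = 10 − raw.
  item 5: 10 − 0 = 10
  item 11: 10 − 2 = 8
  item 13: 0
  item 14: 2
Sum = 10 + 8 + 0 + 2 = 20

20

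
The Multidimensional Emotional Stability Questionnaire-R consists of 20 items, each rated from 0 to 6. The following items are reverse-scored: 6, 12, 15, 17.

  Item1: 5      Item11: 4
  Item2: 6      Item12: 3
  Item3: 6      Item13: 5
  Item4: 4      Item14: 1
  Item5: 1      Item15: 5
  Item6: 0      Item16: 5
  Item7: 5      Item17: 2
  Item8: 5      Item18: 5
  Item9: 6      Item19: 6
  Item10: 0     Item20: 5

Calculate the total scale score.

Reversing items 6, 12, 15, & 17 with 6 − raw:
Total = 5 + 6 + 6 + 4 + 1 + (6−0) + 5 + 5 + 6 + 0 + 4 + (6−3) + 5 + 1 + (6−5) + 5 + (6−2) + 5 + 6 + 5
      = 5 + 6 + 6 + 4 + 1 + 6 + 5 + 5 + 6 + 0 + 4 + 3 + 5 + 1 + 1 + 5 + 4 + 5 + 6 + 5 = 83

83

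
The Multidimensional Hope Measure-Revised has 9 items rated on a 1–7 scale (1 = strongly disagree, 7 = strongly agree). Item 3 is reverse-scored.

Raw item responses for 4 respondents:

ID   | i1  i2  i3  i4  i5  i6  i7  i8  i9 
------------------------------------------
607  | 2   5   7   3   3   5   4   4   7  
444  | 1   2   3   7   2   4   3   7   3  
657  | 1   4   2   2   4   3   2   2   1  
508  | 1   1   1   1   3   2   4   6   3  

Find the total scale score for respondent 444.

34

Respondent 444 raw: 1, 2, 3, 7, 2, 4, 3, 7, 3.
Reverse-coded (on a 1–7 scale, reversed = 8 − raw):
  item 1: 1
  item 2: 2
  item 3: 8 − 3 = 5
  item 4: 7
  item 5: 2
  item 6: 4
  item 7: 3
  item 8: 7
  item 9: 3
Sum = 1 + 2 + 5 + 7 + 2 + 4 + 3 + 7 + 3 = 34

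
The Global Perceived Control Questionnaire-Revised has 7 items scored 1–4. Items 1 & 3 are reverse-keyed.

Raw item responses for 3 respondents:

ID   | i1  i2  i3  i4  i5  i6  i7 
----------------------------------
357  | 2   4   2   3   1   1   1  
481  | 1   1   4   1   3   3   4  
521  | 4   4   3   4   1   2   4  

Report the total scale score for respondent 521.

Respondent 521 raw: 4, 4, 3, 4, 1, 2, 4.
Reverse-coded (reverse-coded value = 5 − response):
  item 1: 5 − 4 = 1
  item 2: 4
  item 3: 5 − 3 = 2
  item 4: 4
  item 5: 1
  item 6: 2
  item 7: 4
Sum = 1 + 4 + 2 + 4 + 1 + 2 + 4 = 18

18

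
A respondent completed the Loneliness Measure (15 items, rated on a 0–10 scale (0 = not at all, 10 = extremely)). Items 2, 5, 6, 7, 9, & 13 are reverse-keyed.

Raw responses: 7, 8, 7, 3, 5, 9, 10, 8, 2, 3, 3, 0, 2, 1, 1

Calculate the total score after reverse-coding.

57

Apply reverse scoring (reversed = (0+10) − raw = 10 − raw):
  item 2: 10 − 8 = 2
  item 5: 10 − 5 = 5
  item 6: 10 − 9 = 1
  item 7: 10 − 10 = 0
  item 9: 10 − 2 = 8
  item 13: 10 − 2 = 8
After reverse-coding: 7, 2, 7, 3, 5, 1, 0, 8, 8, 3, 3, 0, 8, 1, 1
Total = 7 + 2 + 7 + 3 + 5 + 1 + 0 + 8 + 8 + 3 + 3 + 0 + 8 + 1 + 1 = 57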